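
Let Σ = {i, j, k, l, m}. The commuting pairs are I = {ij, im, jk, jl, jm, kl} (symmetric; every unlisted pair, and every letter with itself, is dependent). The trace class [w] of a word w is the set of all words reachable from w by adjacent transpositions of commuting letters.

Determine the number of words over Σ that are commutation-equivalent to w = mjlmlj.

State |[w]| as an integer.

0(m) covers ∅
1(j) covers ∅
2(l) covers 0:m
3(m) covers 2:l
4(l) covers 3:m
5(j) covers 1:j
floor of heap: 0:m, 1:j
completions by unplaced set U, small U first (add the entries for U minus each lowest piece of U):
  |U|=1: {4}:1  {5}:1
  |U|=2: {1,5}:1  {3,4}:1  {4,5}:2
  |U|=3: {1,4,5}:3  {2,3,4}:1  {3,4,5}:3
  |U|=4: {0,2,3,4}:1  {1,3,4,5}:6  {2,3,4,5}:4
  start at 0(m): 10
  start at 1(j): 5
sum over floor = 15

15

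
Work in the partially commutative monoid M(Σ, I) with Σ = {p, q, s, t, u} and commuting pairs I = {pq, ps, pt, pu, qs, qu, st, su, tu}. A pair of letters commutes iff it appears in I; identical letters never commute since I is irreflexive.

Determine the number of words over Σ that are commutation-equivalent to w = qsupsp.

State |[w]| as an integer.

0(q) covers ∅
1(s) covers ∅
2(u) covers ∅
3(p) covers ∅
4(s) covers 1:s
5(p) covers 3:p
floor of heap: 0:q, 1:s, 2:u, 3:p
completions by unplaced set U, small U first (add the entries for U minus each lowest piece of U):
  |U|=1: {0}:1  {2}:1  {4}:1  {5}:1
  |U|=2: {0,2}:2  {0,4}:2  {0,5}:2  {1,4}:1  {2,4}:2  {2,5}:2  {3,5}:1  {4,5}:2
  |U|=3: {0,1,4}:3  {0,2,4}:6  {0,2,5}:6  {0,3,5}:3  {0,4,5}:6  {1,2,4}:3  {1,4,5}:3  {2,3,5}:3  {2,4,5}:6  {3,4,5}:3
  |U|=4: {0,1,2,4}:12  {0,1,4,5}:12  {0,2,3,5}:12  {0,2,4,5}:24  {0,3,4,5}:12  {1,2,4,5}:12  {1,3,4,5}:6  {2,3,4,5}:12
  start at 0(q): 30
  start at 1(s): 60
  start at 2(u): 30
  start at 3(p): 60
sum over floor = 180

180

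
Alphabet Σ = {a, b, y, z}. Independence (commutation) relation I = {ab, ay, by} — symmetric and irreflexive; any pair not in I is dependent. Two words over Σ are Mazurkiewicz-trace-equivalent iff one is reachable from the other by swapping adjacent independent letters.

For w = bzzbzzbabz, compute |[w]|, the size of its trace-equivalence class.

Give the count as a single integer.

#0=b has no predecessor
#1=z depends on [0:b]
#2=z depends on [1:z]
#3=b depends on [2:z]
#4=z depends on [3:b]
#5=z depends on [4:z]
#6=b depends on [5:z]
#7=a depends on [5:z]
#8=b depends on [6:b]
#9=z depends on [7:a, 8:b]
sources: [0:b]
N(rest) = Σ N(rest − s) over sources s of rest; N(one piece) = 1:
  size 1 → [9]=1
  size 2 → [7,9]=1  [8,9]=1
  size 3 → [6,8,9]=1  [7,8,9]=2
  size 4 → [6,7,8,9]=3
  size 5 → [5,6,7,8,9]=3
  size 6 → [4,5,6,7,8,9]=3
  size 7 → [3,4,5,6,7,8,9]=3
  size 8 → [2,3,4,5,6,7,8,9]=3
  first=0(b) contributes 3

3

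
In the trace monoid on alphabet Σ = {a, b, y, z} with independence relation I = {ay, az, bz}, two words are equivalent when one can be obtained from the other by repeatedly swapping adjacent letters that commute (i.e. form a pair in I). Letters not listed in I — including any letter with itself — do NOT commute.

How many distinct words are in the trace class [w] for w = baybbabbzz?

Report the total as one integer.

piece 0:b — minimal
piece 1:a rests on {0:b}
piece 2:y rests on {0:b}
piece 3:b rests on {1:a, 2:y}
piece 4:b rests on {3:b}
piece 5:a rests on {4:b}
piece 6:b rests on {5:a}
piece 7:b rests on {6:b}
piece 8:z rests on {2:y}
piece 9:z rests on {8:z}
minimal pieces: {0:b}
ways to finish when only these pieces remain (= sum over removing one remaining piece with nothing left below it):
  1 left: {7}→1  {9}→1
  2 left: {6,7}→1  {7,9}→2  {8,9}→1
  3 left: {5,6,7}→1  {6,7,9}→3  {7,8,9}→3
  4 left: {4,5,6,7}→1  {5,6,7,9}→4  {6,7,8,9}→6
  5 left: {3,4,5,6,7}→1  {4,5,6,7,9}→5  {5,6,7,8,9}→10
  6 left: {1,3,4,5,6,7}→1  {3,4,5,6,7,9}→6  {4,5,6,7,8,9}→15
  7 left: {1,3,4,5,6,7,9}→7  {3,4,5,6,7,8,9}→21
  8 left: {1,3,4,5,6,7,8,9}→28  {2,3,4,5,6,7,8,9}→21
  placing 0:b first → 49 extensions

49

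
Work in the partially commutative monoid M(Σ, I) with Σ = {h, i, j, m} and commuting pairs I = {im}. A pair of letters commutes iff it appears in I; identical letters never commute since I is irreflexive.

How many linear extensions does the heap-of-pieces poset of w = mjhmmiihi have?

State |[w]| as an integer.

6

0(m) covers ∅
1(j) covers 0:m
2(h) covers 1:j
3(m) covers 2:h
4(m) covers 3:m
5(i) covers 2:h
6(i) covers 5:i
7(h) covers 4:m, 6:i
8(i) covers 7:h
floor of heap: 0:m
completions by unplaced set U, small U first (add the entries for U minus each lowest piece of U):
  |U|=1: {8}:1
  |U|=2: {7,8}:1
  |U|=3: {4,7,8}:1  {6,7,8}:1
  |U|=4: {3,4,7,8}:1  {4,6,7,8}:2  {5,6,7,8}:1
  |U|=5: {3,4,6,7,8}:3  {4,5,6,7,8}:3
  |U|=6: {3,4,5,6,7,8}:6
  |U|=7: {2,3,4,5,6,7,8}:6
  start at 0(m): 6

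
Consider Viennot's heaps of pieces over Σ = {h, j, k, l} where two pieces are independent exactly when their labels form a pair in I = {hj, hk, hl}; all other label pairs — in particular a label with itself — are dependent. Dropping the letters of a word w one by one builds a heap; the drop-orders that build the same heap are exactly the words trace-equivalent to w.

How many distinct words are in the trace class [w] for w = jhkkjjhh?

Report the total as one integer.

56

piece 0:j — minimal
piece 1:h — minimal
piece 2:k rests on {0:j}
piece 3:k rests on {2:k}
piece 4:j rests on {3:k}
piece 5:j rests on {4:j}
piece 6:h rests on {1:h}
piece 7:h rests on {6:h}
minimal pieces: {0:j, 1:h}
ways to finish when only these pieces remain (= sum over removing one remaining piece with nothing left below it):
  1 left: {5}→1  {7}→1
  2 left: {4,5}→1  {5,7}→2  {6,7}→1
  3 left: {1,6,7}→1  {3,4,5}→1  {4,5,7}→3  {5,6,7}→3
  4 left: {1,5,6,7}→4  {2,3,4,5}→1  {3,4,5,7}→4  {4,5,6,7}→6
  5 left: {0,2,3,4,5}→1  {1,4,5,6,7}→10  {2,3,4,5,7}→5  {3,4,5,6,7}→10
  6 left: {0,2,3,4,5,7}→6  {1,3,4,5,6,7}→20  {2,3,4,5,6,7}→15
  placing 0:j first → 35 extensions
  placing 1:h first → 21 extensions
total linear extensions = 56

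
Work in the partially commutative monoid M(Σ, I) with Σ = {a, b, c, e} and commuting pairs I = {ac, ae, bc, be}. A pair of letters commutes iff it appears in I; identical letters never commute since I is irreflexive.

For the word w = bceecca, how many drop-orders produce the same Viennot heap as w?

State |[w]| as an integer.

0(b) covers ∅
1(c) covers ∅
2(e) covers 1:c
3(e) covers 2:e
4(c) covers 3:e
5(c) covers 4:c
6(a) covers 0:b
floor of heap: 0:b, 1:c
completions by unplaced set U, small U first (add the entries for U minus each lowest piece of U):
  |U|=1: {5}:1  {6}:1
  |U|=2: {0,6}:1  {4,5}:1  {5,6}:2
  |U|=3: {0,5,6}:3  {3,4,5}:1  {4,5,6}:3
  |U|=4: {0,4,5,6}:6  {2,3,4,5}:1  {3,4,5,6}:4
  |U|=5: {0,3,4,5,6}:10  {1,2,3,4,5}:1  {2,3,4,5,6}:5
  start at 0(b): 6
  start at 1(c): 15
sum over floor = 21

21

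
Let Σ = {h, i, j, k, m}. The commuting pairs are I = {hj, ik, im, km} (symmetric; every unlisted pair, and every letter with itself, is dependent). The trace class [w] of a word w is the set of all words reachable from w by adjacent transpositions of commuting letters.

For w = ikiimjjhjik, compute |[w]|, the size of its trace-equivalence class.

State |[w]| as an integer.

160

0(i) covers ∅
1(k) covers ∅
2(i) covers 0:i
3(i) covers 2:i
4(m) covers ∅
5(j) covers 1:k, 3:i, 4:m
6(j) covers 5:j
7(h) covers 1:k, 3:i, 4:m
8(j) covers 6:j
9(i) covers 7:h, 8:j
10(k) covers 7:h, 8:j
floor of heap: 0:i, 1:k, 4:m
completions by unplaced set U, small U first (add the entries for U minus each lowest piece of U):
  |U|=1: {9}:1  {10}:1
  |U|=2: {9,10}:2
  |U|=3: {7,9,10}:2  {8,9,10}:2
  |U|=4: {6,8,9,10}:2  {7,8,9,10}:4
  |U|=5: {5,6,8,9,10}:2  {6,7,8,9,10}:6
  |U|=6: {5,6,7,8,9,10}:8
  |U|=7: {1,5,6,7,8,9,10}:8  {3,5,6,7,8,9,10}:8  {4,5,6,7,8,9,10}:8
  |U|=8: {1,3,5,6,7,8,9,10}:16  {1,4,5,6,7,8,9,10}:16  {2,3,5,6,7,8,9,10}:8  {3,4,5,6,7,8,9,10}:16
  |U|=9: {0,2,3,5,6,7,8,9,10}:8  {1,2,3,5,6,7,8,9,10}:24  {1,3,4,5,6,7,8,9,10}:48  {2,3,4,5,6,7,8,9,10}:24
  start at 0(i): 96
  start at 1(k): 32
  start at 4(m): 32
sum over floor = 160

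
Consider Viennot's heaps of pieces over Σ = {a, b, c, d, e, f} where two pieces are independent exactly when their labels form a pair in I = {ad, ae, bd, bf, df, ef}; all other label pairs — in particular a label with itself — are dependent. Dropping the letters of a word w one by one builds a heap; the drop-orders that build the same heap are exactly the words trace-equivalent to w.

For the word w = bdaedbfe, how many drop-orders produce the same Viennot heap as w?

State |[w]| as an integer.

#0=b has no predecessor
#1=d has no predecessor
#2=a depends on [0:b]
#3=e depends on [0:b, 1:d]
#4=d depends on [3:e]
#5=b depends on [2:a, 3:e]
#6=f depends on [2:a]
#7=e depends on [4:d, 5:b]
sources: [0:b, 1:d]
N(rest) = Σ N(rest − s) over sources s of rest; N(one piece) = 1:
  size 1 → [6]=1  [7]=1
  size 2 → [4,7]=1  [5,7]=1  [6,7]=2
  size 3 → [4,5,7]=2  [4,6,7]=3  [5,6,7]=3
  size 4 → [2,5,6,7]=3  [3,4,5,7]=2  [4,5,6,7]=8
  size 5 → [1,3,4,5,7]=2  [2,4,5,6,7]=11  [3,4,5,6,7]=10
  size 6 → [1,3,4,5,6,7]=12  [2,3,4,5,6,7]=21
  first=0(b) contributes 33
  first=1(d) contributes 21
|[w]| = 54

54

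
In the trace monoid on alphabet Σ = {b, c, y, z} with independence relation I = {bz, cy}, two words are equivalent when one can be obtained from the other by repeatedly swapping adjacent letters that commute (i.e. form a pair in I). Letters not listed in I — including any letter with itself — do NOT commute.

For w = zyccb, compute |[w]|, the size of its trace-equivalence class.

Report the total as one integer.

drop 0:z onto floor
drop 1:y onto {0:z}
drop 2:c onto {0:z}
drop 3:c onto {2:c}
drop 4:b onto {1:y, 3:c}
ground layer = {0:z}
drop-orders for the pieces not yet dropped (sum over which currently-grounded one goes next):
  1 to go: {4} 1
  2 to go: {1,4} 1  {3,4} 1
  3 to go: {1,3,4} 2  {2,3,4} 1
  if 0:z drops first: 3 orders

3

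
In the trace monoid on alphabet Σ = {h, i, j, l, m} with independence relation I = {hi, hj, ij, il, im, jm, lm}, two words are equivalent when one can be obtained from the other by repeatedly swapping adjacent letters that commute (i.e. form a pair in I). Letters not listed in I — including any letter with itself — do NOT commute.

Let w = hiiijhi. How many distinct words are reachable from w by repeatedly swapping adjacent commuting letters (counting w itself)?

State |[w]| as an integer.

105

piece 0:h — minimal
piece 1:i — minimal
piece 2:i rests on {1:i}
piece 3:i rests on {2:i}
piece 4:j — minimal
piece 5:h rests on {0:h}
piece 6:i rests on {3:i}
minimal pieces: {0:h, 1:i, 4:j}
ways to finish when only these pieces remain (= sum over removing one remaining piece with nothing left below it):
  1 left: {4}→1  {5}→1  {6}→1
  2 left: {0,5}→1  {3,6}→1  {4,5}→2  {4,6}→2  {5,6}→2
  3 left: {0,4,5}→3  {0,5,6}→3  {2,3,6}→1  {3,4,6}→3  {3,5,6}→3  {4,5,6}→6
  4 left: {0,3,5,6}→6  {0,4,5,6}→12  {1,2,3,6}→1  {2,3,4,6}→4  {2,3,5,6}→4  {3,4,5,6}→12
  5 left: {0,2,3,5,6}→10  {0,3,4,5,6}→30  {1,2,3,4,6}→5  {1,2,3,5,6}→5  {2,3,4,5,6}→20
  placing 0:h first → 30 extensions
  placing 1:i first → 60 extensions
  placing 4:j first → 15 extensions
total linear extensions = 105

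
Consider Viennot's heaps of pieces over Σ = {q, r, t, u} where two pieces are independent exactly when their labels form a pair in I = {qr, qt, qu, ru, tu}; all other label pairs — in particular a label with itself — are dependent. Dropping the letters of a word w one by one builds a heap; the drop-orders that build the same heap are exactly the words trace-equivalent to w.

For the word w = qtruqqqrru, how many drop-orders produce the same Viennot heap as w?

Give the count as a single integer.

0(q) covers ∅
1(t) covers ∅
2(r) covers 1:t
3(u) covers ∅
4(q) covers 0:q
5(q) covers 4:q
6(q) covers 5:q
7(r) covers 2:r
8(r) covers 7:r
9(u) covers 3:u
floor of heap: 0:q, 1:t, 3:u
completions by unplaced set U, small U first (add the entries for U minus each lowest piece of U):
  |U|=1: {6}:1  {8}:1  {9}:1
  |U|=2: {3,9}:1  {5,6}:1  {6,8}:2  {6,9}:2  {7,8}:1  {8,9}:2
  |U|=3: {2,7,8}:1  {3,6,9}:3  {3,8,9}:3  {4,5,6}:1  {5,6,8}:3  {5,6,9}:3  {6,7,8}:3  {6,8,9}:6  {7,8,9}:3
  |U|=4: {0,4,5,6}:1  {1,2,7,8}:1  {2,6,7,8}:4  {2,7,8,9}:4  {3,5,6,9}:6  {3,6,8,9}:12  {3,7,8,9}:6  {4,5,6,8}:4  {4,5,6,9}:4  {5,6,7,8}:6  {5,6,8,9}:12  {6,7,8,9}:12
  |U|=5: {0,4,5,6,8}:5  {0,4,5,6,9}:5  {1,2,6,7,8}:5  {1,2,7,8,9}:5  {2,3,7,8,9}:10  {2,5,6,7,8}:10  {2,6,7,8,9}:20  {3,4,5,6,9}:10  {3,5,6,8,9}:30  {3,6,7,8,9}:30  {4,5,6,7,8}:10  {4,5,6,8,9}:20  {5,6,7,8,9}:30
  |U|=6: {0,3,4,5,6,9}:15  {0,4,5,6,7,8}:15  {0,4,5,6,8,9}:30  {1,2,3,7,8,9}:15  {1,2,5,6,7,8}:15  {1,2,6,7,8,9}:30  {2,3,6,7,8,9}:60  {2,4,5,6,7,8}:20  {2,5,6,7,8,9}:60  {3,4,5,6,8,9}:60  {3,5,6,7,8,9}:90  {4,5,6,7,8,9}:60
  |U|=7: {0,2,4,5,6,7,8}:35  {0,3,4,5,6,8,9}:105  {0,4,5,6,7,8,9}:105  {1,2,3,6,7,8,9}:105  {1,2,4,5,6,7,8}:35  {1,2,5,6,7,8,9}:105  {2,3,5,6,7,8,9}:210  {2,4,5,6,7,8,9}:140  {3,4,5,6,7,8,9}:210
  |U|=8: {0,1,2,4,5,6,7,8}:70  {0,2,4,5,6,7,8,9}:280  {0,3,4,5,6,7,8,9}:420  {1,2,3,5,6,7,8,9}:420  {1,2,4,5,6,7,8,9}:280  {2,3,4,5,6,7,8,9}:560
  start at 0(q): 1260
  start at 1(t): 1260
  start at 3(u): 630
sum over floor = 3150

3150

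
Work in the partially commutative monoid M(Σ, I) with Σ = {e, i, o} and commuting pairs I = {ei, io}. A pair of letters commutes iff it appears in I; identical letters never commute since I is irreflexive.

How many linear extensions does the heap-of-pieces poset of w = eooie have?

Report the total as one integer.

5

piece 0:e — minimal
piece 1:o rests on {0:e}
piece 2:o rests on {1:o}
piece 3:i — minimal
piece 4:e rests on {2:o}
minimal pieces: {0:e, 3:i}
ways to finish when only these pieces remain (= sum over removing one remaining piece with nothing left below it):
  1 left: {3}→1  {4}→1
  2 left: {2,4}→1  {3,4}→2
  3 left: {1,2,4}→1  {2,3,4}→3
  placing 0:e first → 4 extensions
  placing 3:i first → 1 extensions
total linear extensions = 5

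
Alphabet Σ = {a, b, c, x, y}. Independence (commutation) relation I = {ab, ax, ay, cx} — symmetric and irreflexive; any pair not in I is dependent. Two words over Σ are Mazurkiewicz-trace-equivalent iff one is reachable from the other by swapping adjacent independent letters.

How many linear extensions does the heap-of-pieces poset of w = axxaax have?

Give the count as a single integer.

20

#0=a has no predecessor
#1=x has no predecessor
#2=x depends on [1:x]
#3=a depends on [0:a]
#4=a depends on [3:a]
#5=x depends on [2:x]
sources: [0:a, 1:x]
N(rest) = Σ N(rest − s) over sources s of rest; N(one piece) = 1:
  size 1 → [4]=1  [5]=1
  size 2 → [2,5]=1  [3,4]=1  [4,5]=2
  size 3 → [0,3,4]=1  [1,2,5]=1  [2,4,5]=3  [3,4,5]=3
  size 4 → [0,3,4,5]=4  [1,2,4,5]=4  [2,3,4,5]=6
  first=0(a) contributes 10
  first=1(x) contributes 10
|[w]| = 20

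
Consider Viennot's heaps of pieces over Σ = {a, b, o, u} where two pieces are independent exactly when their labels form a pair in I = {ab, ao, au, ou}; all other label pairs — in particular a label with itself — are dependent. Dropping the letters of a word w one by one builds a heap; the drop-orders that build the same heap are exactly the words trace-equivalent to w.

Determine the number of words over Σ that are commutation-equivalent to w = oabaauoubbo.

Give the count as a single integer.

#0=o has no predecessor
#1=a has no predecessor
#2=b depends on [0:o]
#3=a depends on [1:a]
#4=a depends on [3:a]
#5=u depends on [2:b]
#6=o depends on [2:b]
#7=u depends on [5:u]
#8=b depends on [6:o, 7:u]
#9=b depends on [8:b]
#10=o depends on [9:b]
sources: [0:o, 1:a]
N(rest) = Σ N(rest − s) over sources s of rest; N(one piece) = 1:
  size 1 → [4]=1  [10]=1
  size 2 → [3,4]=1  [4,10]=2  [9,10]=1
  size 3 → [1,3,4]=1  [3,4,10]=3  [4,9,10]=3  [8,9,10]=1
  size 4 → [1,3,4,10]=4  [3,4,9,10]=6  [4,8,9,10]=4  [6,8,9,10]=1  [7,8,9,10]=1
  size 5 → [1,3,4,9,10]=10  [3,4,8,9,10]=10  [4,6,8,9,10]=5  [4,7,8,9,10]=5  [5,7,8,9,10]=1  [6,7,8,9,10]=2
  size 6 → [1,3,4,8,9,10]=20  [3,4,6,8,9,10]=15  [3,4,7,8,9,10]=15  [4,5,7,8,9,10]=6  [4,6,7,8,9,10]=12  [5,6,7,8,9,10]=3
  size 7 → [1,3,4,6,8,9,10]=35  [1,3,4,7,8,9,10]=35  [2,5,6,7,8,9,10]=3  [3,4,5,7,8,9,10]=21  [3,4,6,7,8,9,10]=42  [4,5,6,7,8,9,10]=21
  size 8 → [0,2,5,6,7,8,9,10]=3  [1,3,4,5,7,8,9,10]=56  [1,3,4,6,7,8,9,10]=112  [2,4,5,6,7,8,9,10]=24  [3,4,5,6,7,8,9,10]=84
  size 9 → [0,2,4,5,6,7,8,9,10]=27  [1,3,4,5,6,7,8,9,10]=252  [2,3,4,5,6,7,8,9,10]=108
  first=0(o) contributes 360
  first=1(a) contributes 135
|[w]| = 495

495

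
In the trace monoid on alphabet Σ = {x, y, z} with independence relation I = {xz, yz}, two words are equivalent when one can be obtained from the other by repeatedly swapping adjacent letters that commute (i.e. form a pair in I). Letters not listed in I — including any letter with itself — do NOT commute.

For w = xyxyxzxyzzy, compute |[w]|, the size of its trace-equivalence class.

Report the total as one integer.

0(x) covers ∅
1(y) covers 0:x
2(x) covers 1:y
3(y) covers 2:x
4(x) covers 3:y
5(z) covers ∅
6(x) covers 4:x
7(y) covers 6:x
8(z) covers 5:z
9(z) covers 8:z
10(y) covers 7:y
floor of heap: 0:x, 5:z
completions by unplaced set U, small U first (add the entries for U minus each lowest piece of U):
  |U|=1: {9}:1  {10}:1
  |U|=2: {7,10}:1  {8,9}:1  {9,10}:2
  |U|=3: {5,8,9}:1  {6,7,10}:1  {7,9,10}:3  {8,9,10}:3
  |U|=4: {4,6,7,10}:1  {5,8,9,10}:4  {6,7,9,10}:4  {7,8,9,10}:6
  |U|=5: {3,4,6,7,10}:1  {4,6,7,9,10}:5  {5,7,8,9,10}:10  {6,7,8,9,10}:10
  |U|=6: {2,3,4,6,7,10}:1  {3,4,6,7,9,10}:6  {4,6,7,8,9,10}:15  {5,6,7,8,9,10}:20
  |U|=7: {1,2,3,4,6,7,10}:1  {2,3,4,6,7,9,10}:7  {3,4,6,7,8,9,10}:21  {4,5,6,7,8,9,10}:35
  |U|=8: {0,1,2,3,4,6,7,10}:1  {1,2,3,4,6,7,9,10}:8  {2,3,4,6,7,8,9,10}:28  {3,4,5,6,7,8,9,10}:56
  |U|=9: {0,1,2,3,4,6,7,9,10}:9  {1,2,3,4,6,7,8,9,10}:36  {2,3,4,5,6,7,8,9,10}:84
  start at 0(x): 120
  start at 5(z): 45
sum over floor = 165

165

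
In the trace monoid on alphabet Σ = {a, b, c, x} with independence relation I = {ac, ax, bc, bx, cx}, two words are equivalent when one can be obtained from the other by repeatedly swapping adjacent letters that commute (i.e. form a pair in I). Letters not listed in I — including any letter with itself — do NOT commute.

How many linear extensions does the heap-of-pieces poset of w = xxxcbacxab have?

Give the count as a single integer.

0(x) covers ∅
1(x) covers 0:x
2(x) covers 1:x
3(c) covers ∅
4(b) covers ∅
5(a) covers 4:b
6(c) covers 3:c
7(x) covers 2:x
8(a) covers 5:a
9(b) covers 8:a
floor of heap: 0:x, 3:c, 4:b
completions by unplaced set U, small U first (add the entries for U minus each lowest piece of U):
  |U|=1: {6}:1  {7}:1  {9}:1
  |U|=2: {2,7}:1  {3,6}:1  {6,7}:2  {6,9}:2  {7,9}:2  {8,9}:1
  |U|=3: {1,2,7}:1  {2,6,7}:3  {2,7,9}:3  {3,6,7}:3  {3,6,9}:3  {5,8,9}:1  {6,7,9}:6  {6,8,9}:3  {7,8,9}:3
  |U|=4: {0,1,2,7}:1  {1,2,6,7}:4  {1,2,7,9}:4  {2,3,6,7}:6  {2,6,7,9}:12  {2,7,8,9}:6  {3,6,7,9}:12  {3,6,8,9}:6  {4,5,8,9}:1  {5,6,8,9}:4  {5,7,8,9}:4  {6,7,8,9}:12
  |U|=5: {0,1,2,6,7}:5  {0,1,2,7,9}:5  {1,2,3,6,7}:10  {1,2,6,7,9}:20  {1,2,7,8,9}:10  {2,3,6,7,9}:30  {2,5,7,8,9}:10  {2,6,7,8,9}:30  {3,5,6,8,9}:10  {3,6,7,8,9}:30  {4,5,6,8,9}:5  {4,5,7,8,9}:5  {5,6,7,8,9}:20
  |U|=6: {0,1,2,3,6,7}:15  {0,1,2,6,7,9}:30  {0,1,2,7,8,9}:15  {1,2,3,6,7,9}:60  {1,2,5,7,8,9}:20  {1,2,6,7,8,9}:60  {2,3,6,7,8,9}:90  {2,4,5,7,8,9}:15  {2,5,6,7,8,9}:60  {3,4,5,6,8,9}:15  {3,5,6,7,8,9}:60  {4,5,6,7,8,9}:30
  |U|=7: {0,1,2,3,6,7,9}:105  {0,1,2,5,7,8,9}:35  {0,1,2,6,7,8,9}:105  {1,2,3,6,7,8,9}:210  {1,2,4,5,7,8,9}:35  {1,2,5,6,7,8,9}:140  {2,3,5,6,7,8,9}:210  {2,4,5,6,7,8,9}:105  {3,4,5,6,7,8,9}:105
  |U|=8: {0,1,2,3,6,7,8,9}:420  {0,1,2,4,5,7,8,9}:70  {0,1,2,5,6,7,8,9}:280  {1,2,3,5,6,7,8,9}:560  {1,2,4,5,6,7,8,9}:280  {2,3,4,5,6,7,8,9}:420
  start at 0(x): 1260
  start at 3(c): 630
  start at 4(b): 1260
sum over floor = 3150

3150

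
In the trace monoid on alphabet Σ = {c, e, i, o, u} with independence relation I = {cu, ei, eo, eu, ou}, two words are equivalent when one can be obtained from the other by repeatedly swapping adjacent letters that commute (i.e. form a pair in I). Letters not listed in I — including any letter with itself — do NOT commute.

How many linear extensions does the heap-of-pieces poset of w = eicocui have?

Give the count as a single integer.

9

0(e) covers ∅
1(i) covers ∅
2(c) covers 0:e, 1:i
3(o) covers 2:c
4(c) covers 3:o
5(u) covers 1:i
6(i) covers 4:c, 5:u
floor of heap: 0:e, 1:i
completions by unplaced set U, small U first (add the entries for U minus each lowest piece of U):
  |U|=1: {6}:1
  |U|=2: {4,6}:1  {5,6}:1
  |U|=3: {3,4,6}:1  {4,5,6}:2
  |U|=4: {2,3,4,6}:1  {3,4,5,6}:3
  |U|=5: {0,2,3,4,6}:1  {2,3,4,5,6}:4
  start at 0(e): 4
  start at 1(i): 5
sum over floor = 9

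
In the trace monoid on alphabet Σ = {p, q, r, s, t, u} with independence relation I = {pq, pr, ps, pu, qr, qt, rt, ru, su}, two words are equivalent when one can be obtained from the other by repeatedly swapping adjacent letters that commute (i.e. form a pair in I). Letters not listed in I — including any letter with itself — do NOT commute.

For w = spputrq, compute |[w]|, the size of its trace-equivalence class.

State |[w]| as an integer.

149

#0=s has no predecessor
#1=p has no predecessor
#2=p depends on [1:p]
#3=u has no predecessor
#4=t depends on [0:s, 2:p, 3:u]
#5=r depends on [0:s]
#6=q depends on [0:s, 3:u]
sources: [0:s, 1:p, 3:u]
N(rest) = Σ N(rest − s) over sources s of rest; N(one piece) = 1:
  size 1 → [4]=1  [5]=1  [6]=1
  size 2 → [2,4]=1  [4,5]=2  [4,6]=2  [5,6]=2
  size 3 → [1,2,4]=1  [2,4,5]=3  [2,4,6]=3  [3,4,6]=2  [4,5,6]=6
  size 4 → [0,4,5,6]=6  [1,2,4,5]=4  [1,2,4,6]=4  [2,3,4,6]=5  [2,4,5,6]=12  [3,4,5,6]=8
  size 5 → [0,2,4,5,6]=18  [0,3,4,5,6]=14  [1,2,3,4,6]=9  [1,2,4,5,6]=20  [2,3,4,5,6]=25
  first=0(s) contributes 54
  first=1(p) contributes 57
  first=3(u) contributes 38
|[w]| = 149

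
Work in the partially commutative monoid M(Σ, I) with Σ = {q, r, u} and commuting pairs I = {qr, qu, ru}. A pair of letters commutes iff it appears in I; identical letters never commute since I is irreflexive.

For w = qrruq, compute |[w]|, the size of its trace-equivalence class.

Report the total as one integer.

0(q) covers ∅
1(r) covers ∅
2(r) covers 1:r
3(u) covers ∅
4(q) covers 0:q
floor of heap: 0:q, 1:r, 3:u
completions by unplaced set U, small U first (add the entries for U minus each lowest piece of U):
  |U|=1: {2}:1  {3}:1  {4}:1
  |U|=2: {0,4}:1  {1,2}:1  {2,3}:2  {2,4}:2  {3,4}:2
  |U|=3: {0,2,4}:3  {0,3,4}:3  {1,2,3}:3  {1,2,4}:3  {2,3,4}:6
  start at 0(q): 12
  start at 1(r): 12
  start at 3(u): 6
sum over floor = 30

30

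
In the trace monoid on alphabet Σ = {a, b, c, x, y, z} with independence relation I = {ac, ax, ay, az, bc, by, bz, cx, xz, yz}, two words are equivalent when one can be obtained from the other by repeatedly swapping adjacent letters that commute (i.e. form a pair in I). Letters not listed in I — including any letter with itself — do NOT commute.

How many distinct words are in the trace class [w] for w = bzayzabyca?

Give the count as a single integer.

drop 0:b onto floor
drop 1:z onto floor
drop 2:a onto {0:b}
drop 3:y onto floor
drop 4:z onto {1:z}
drop 5:a onto {2:a}
drop 6:b onto {5:a}
drop 7:y onto {3:y}
drop 8:c onto {4:z, 7:y}
drop 9:a onto {6:b}
ground layer = {0:b, 1:z, 3:y}
drop-orders for the pieces not yet dropped (sum over which currently-grounded one goes next):
  1 to go: {8} 1  {9} 1
  2 to go: {4,8} 1  {6,9} 1  {7,8} 1  {8,9} 2
  3 to go: {1,4,8} 1  {3,7,8} 1  {4,7,8} 2  {4,8,9} 3  {5,6,9} 1  {6,8,9} 3  {7,8,9} 3
  4 to go: {1,4,7,8} 3  {1,4,8,9} 4  {2,5,6,9} 1  {3,4,7,8} 3  {3,7,8,9} 4  {4,6,8,9} 6  {4,7,8,9} 8  {5,6,8,9} 4  {6,7,8,9} 6
  5 to go: {0,2,5,6,9} 1  {1,3,4,7,8} 6  {1,4,6,8,9} 10  {1,4,7,8,9} 15  {2,5,6,8,9} 5  {3,4,7,8,9} 15  {3,6,7,8,9} 10  {4,5,6,8,9} 10  {4,6,7,8,9} 20  {5,6,7,8,9} 10
  6 to go: {0,2,5,6,8,9} 6  {1,3,4,7,8,9} 36  {1,4,5,6,8,9} 20  {1,4,6,7,8,9} 45  {2,4,5,6,8,9} 15  {2,5,6,7,8,9} 15  {3,4,6,7,8,9} 45  {3,5,6,7,8,9} 20  {4,5,6,7,8,9} 40
  7 to go: {0,2,4,5,6,8,9} 21  {0,2,5,6,7,8,9} 21  {1,2,4,5,6,8,9} 35  {1,3,4,6,7,8,9} 126  {1,4,5,6,7,8,9} 105  {2,3,5,6,7,8,9} 35  {2,4,5,6,7,8,9} 70  {3,4,5,6,7,8,9} 105
  8 to go: {0,1,2,4,5,6,8,9} 56  {0,2,3,5,6,7,8,9} 56  {0,2,4,5,6,7,8,9} 112  {1,2,4,5,6,7,8,9} 210  {1,3,4,5,6,7,8,9} 336  {2,3,4,5,6,7,8,9} 210
  if 0:b drops first: 756 orders
  if 1:z drops first: 378 orders
  if 3:y drops first: 378 orders
heap linearizations: 1512

1512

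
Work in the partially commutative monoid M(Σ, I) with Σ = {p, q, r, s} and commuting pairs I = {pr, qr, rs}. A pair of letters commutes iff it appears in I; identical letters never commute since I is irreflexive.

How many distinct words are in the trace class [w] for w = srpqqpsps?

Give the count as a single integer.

9

drop 0:s onto floor
drop 1:r onto floor
drop 2:p onto {0:s}
drop 3:q onto {2:p}
drop 4:q onto {3:q}
drop 5:p onto {4:q}
drop 6:s onto {5:p}
drop 7:p onto {6:s}
drop 8:s onto {7:p}
ground layer = {0:s, 1:r}
drop-orders for the pieces not yet dropped (sum over which currently-grounded one goes next):
  1 to go: {1} 1  {8} 1
  2 to go: {1,8} 2  {7,8} 1
  3 to go: {1,7,8} 3  {6,7,8} 1
  4 to go: {1,6,7,8} 4  {5,6,7,8} 1
  5 to go: {1,5,6,7,8} 5  {4,5,6,7,8} 1
  6 to go: {1,4,5,6,7,8} 6  {3,4,5,6,7,8} 1
  7 to go: {1,3,4,5,6,7,8} 7  {2,3,4,5,6,7,8} 1
  if 0:s drops first: 8 orders
  if 1:r drops first: 1 orders
heap linearizations: 9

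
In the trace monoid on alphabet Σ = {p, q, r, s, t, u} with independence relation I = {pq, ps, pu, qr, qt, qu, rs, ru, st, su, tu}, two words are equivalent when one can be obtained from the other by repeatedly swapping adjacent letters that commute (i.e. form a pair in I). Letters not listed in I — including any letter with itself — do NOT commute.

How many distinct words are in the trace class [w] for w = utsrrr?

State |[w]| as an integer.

piece 0:u — minimal
piece 1:t — minimal
piece 2:s — minimal
piece 3:r rests on {1:t}
piece 4:r rests on {3:r}
piece 5:r rests on {4:r}
minimal pieces: {0:u, 1:t, 2:s}
ways to finish when only these pieces remain (= sum over removing one remaining piece with nothing left below it):
  1 left: {0}→1  {2}→1  {5}→1
  2 left: {0,2}→2  {0,5}→2  {2,5}→2  {4,5}→1
  3 left: {0,2,5}→6  {0,4,5}→3  {2,4,5}→3  {3,4,5}→1
  4 left: {0,2,4,5}→12  {0,3,4,5}→4  {1,3,4,5}→1  {2,3,4,5}→4
  placing 0:u first → 5 extensions
  placing 1:t first → 20 extensions
  placing 2:s first → 5 extensions
total linear extensions = 30

30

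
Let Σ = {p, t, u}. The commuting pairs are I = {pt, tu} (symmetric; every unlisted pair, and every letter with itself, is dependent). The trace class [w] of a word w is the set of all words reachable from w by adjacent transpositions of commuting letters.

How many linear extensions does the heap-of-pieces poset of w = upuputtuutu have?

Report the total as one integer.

165

0(u) covers ∅
1(p) covers 0:u
2(u) covers 1:p
3(p) covers 2:u
4(u) covers 3:p
5(t) covers ∅
6(t) covers 5:t
7(u) covers 4:u
8(u) covers 7:u
9(t) covers 6:t
10(u) covers 8:u
floor of heap: 0:u, 5:t
completions by unplaced set U, small U first (add the entries for U minus each lowest piece of U):
  |U|=1: {9}:1  {10}:1
  |U|=2: {6,9}:1  {8,10}:1  {9,10}:2
  |U|=3: {5,6,9}:1  {6,9,10}:3  {7,8,10}:1  {8,9,10}:3
  |U|=4: {4,7,8,10}:1  {5,6,9,10}:4  {6,8,9,10}:6  {7,8,9,10}:4
  |U|=5: {3,4,7,8,10}:1  {4,7,8,9,10}:5  {5,6,8,9,10}:10  {6,7,8,9,10}:10
  |U|=6: {2,3,4,7,8,10}:1  {3,4,7,8,9,10}:6  {4,6,7,8,9,10}:15  {5,6,7,8,9,10}:20
  |U|=7: {1,2,3,4,7,8,10}:1  {2,3,4,7,8,9,10}:7  {3,4,6,7,8,9,10}:21  {4,5,6,7,8,9,10}:35
  |U|=8: {0,1,2,3,4,7,8,10}:1  {1,2,3,4,7,8,9,10}:8  {2,3,4,6,7,8,9,10}:28  {3,4,5,6,7,8,9,10}:56
  |U|=9: {0,1,2,3,4,7,8,9,10}:9  {1,2,3,4,6,7,8,9,10}:36  {2,3,4,5,6,7,8,9,10}:84
  start at 0(u): 120
  start at 5(t): 45
sum over floor = 165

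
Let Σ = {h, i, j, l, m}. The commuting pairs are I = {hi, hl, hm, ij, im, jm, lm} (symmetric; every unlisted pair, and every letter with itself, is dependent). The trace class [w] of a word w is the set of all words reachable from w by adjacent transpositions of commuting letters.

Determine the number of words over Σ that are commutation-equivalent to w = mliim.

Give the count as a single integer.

0(m) covers ∅
1(l) covers ∅
2(i) covers 1:l
3(i) covers 2:i
4(m) covers 0:m
floor of heap: 0:m, 1:l
completions by unplaced set U, small U first (add the entries for U minus each lowest piece of U):
  |U|=1: {3}:1  {4}:1
  |U|=2: {0,4}:1  {2,3}:1  {3,4}:2
  |U|=3: {0,3,4}:3  {1,2,3}:1  {2,3,4}:3
  start at 0(m): 4
  start at 1(l): 6
sum over floor = 10

10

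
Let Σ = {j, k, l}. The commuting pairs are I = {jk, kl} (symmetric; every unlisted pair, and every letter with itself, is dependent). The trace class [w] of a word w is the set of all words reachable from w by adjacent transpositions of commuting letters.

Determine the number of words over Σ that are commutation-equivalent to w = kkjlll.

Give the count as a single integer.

#0=k has no predecessor
#1=k depends on [0:k]
#2=j has no predecessor
#3=l depends on [2:j]
#4=l depends on [3:l]
#5=l depends on [4:l]
sources: [0:k, 2:j]
N(rest) = Σ N(rest − s) over sources s of rest; N(one piece) = 1:
  size 1 → [1]=1  [5]=1
  size 2 → [0,1]=1  [1,5]=2  [4,5]=1
  size 3 → [0,1,5]=3  [1,4,5]=3  [3,4,5]=1
  size 4 → [0,1,4,5]=6  [1,3,4,5]=4  [2,3,4,5]=1
  first=0(k) contributes 5
  first=2(j) contributes 10
|[w]| = 15

15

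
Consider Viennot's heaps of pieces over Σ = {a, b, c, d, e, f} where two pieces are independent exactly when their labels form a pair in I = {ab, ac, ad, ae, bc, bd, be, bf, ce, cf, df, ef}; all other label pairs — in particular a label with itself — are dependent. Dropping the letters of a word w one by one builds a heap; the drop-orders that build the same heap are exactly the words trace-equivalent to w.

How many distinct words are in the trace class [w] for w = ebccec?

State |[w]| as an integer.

#0=e has no predecessor
#1=b has no predecessor
#2=c has no predecessor
#3=c depends on [2:c]
#4=e depends on [0:e]
#5=c depends on [3:c]
sources: [0:e, 1:b, 2:c]
N(rest) = Σ N(rest − s) over sources s of rest; N(one piece) = 1:
  size 1 → [1]=1  [4]=1  [5]=1
  size 2 → [0,4]=1  [1,4]=2  [1,5]=2  [3,5]=1  [4,5]=2
  size 3 → [0,1,4]=3  [0,4,5]=3  [1,3,5]=3  [1,4,5]=6  [2,3,5]=1  [3,4,5]=3
  size 4 → [0,1,4,5]=12  [0,3,4,5]=6  [1,2,3,5]=4  [1,3,4,5]=12  [2,3,4,5]=4
  first=0(e) contributes 20
  first=1(b) contributes 10
  first=2(c) contributes 30
|[w]| = 60

60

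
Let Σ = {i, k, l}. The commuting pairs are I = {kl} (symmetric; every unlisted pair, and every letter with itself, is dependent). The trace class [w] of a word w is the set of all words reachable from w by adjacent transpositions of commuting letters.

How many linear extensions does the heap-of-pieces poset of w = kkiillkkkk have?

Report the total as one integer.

drop 0:k onto floor
drop 1:k onto {0:k}
drop 2:i onto {1:k}
drop 3:i onto {2:i}
drop 4:l onto {3:i}
drop 5:l onto {4:l}
drop 6:k onto {3:i}
drop 7:k onto {6:k}
drop 8:k onto {7:k}
drop 9:k onto {8:k}
ground layer = {0:k}
drop-orders for the pieces not yet dropped (sum over which currently-grounded one goes next):
  1 to go: {5} 1  {9} 1
  2 to go: {4,5} 1  {5,9} 2  {8,9} 1
  3 to go: {4,5,9} 3  {5,8,9} 3  {7,8,9} 1
  4 to go: {4,5,8,9} 6  {5,7,8,9} 4  {6,7,8,9} 1
  5 to go: {4,5,7,8,9} 10  {5,6,7,8,9} 5
  6 to go: {4,5,6,7,8,9} 15
  7 to go: {3,4,5,6,7,8,9} 15
  8 to go: {2,3,4,5,6,7,8,9} 15
  if 0:k drops first: 15 orders

15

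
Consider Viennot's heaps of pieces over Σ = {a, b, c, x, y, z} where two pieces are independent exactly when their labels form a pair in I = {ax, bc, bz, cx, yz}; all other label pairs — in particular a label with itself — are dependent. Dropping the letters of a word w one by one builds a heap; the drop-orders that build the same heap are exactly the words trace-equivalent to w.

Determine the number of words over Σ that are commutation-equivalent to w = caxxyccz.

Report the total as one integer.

piece 0:c — minimal
piece 1:a rests on {0:c}
piece 2:x — minimal
piece 3:x rests on {2:x}
piece 4:y rests on {1:a, 3:x}
piece 5:c rests on {4:y}
piece 6:c rests on {5:c}
piece 7:z rests on {6:c}
minimal pieces: {0:c, 2:x}
ways to finish when only these pieces remain (= sum over removing one remaining piece with nothing left below it):
  1 left: {7}→1
  2 left: {6,7}→1
  3 left: {5,6,7}→1
  4 left: {4,5,6,7}→1
  5 left: {1,4,5,6,7}→1  {3,4,5,6,7}→1
  6 left: {0,1,4,5,6,7}→1  {1,3,4,5,6,7}→2  {2,3,4,5,6,7}→1
  placing 0:c first → 3 extensions
  placing 2:x first → 3 extensions
total linear extensions = 6

6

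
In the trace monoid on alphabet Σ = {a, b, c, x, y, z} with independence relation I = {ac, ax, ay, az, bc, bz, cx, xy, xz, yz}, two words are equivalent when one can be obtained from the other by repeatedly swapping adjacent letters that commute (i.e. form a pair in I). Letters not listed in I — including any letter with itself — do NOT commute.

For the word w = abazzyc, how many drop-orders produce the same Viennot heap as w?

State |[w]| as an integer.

0(a) covers ∅
1(b) covers 0:a
2(a) covers 1:b
3(z) covers ∅
4(z) covers 3:z
5(y) covers 1:b
6(c) covers 4:z, 5:y
floor of heap: 0:a, 3:z
completions by unplaced set U, small U first (add the entries for U minus each lowest piece of U):
  |U|=1: {2}:1  {6}:1
  |U|=2: {2,6}:2  {4,6}:1  {5,6}:1
  |U|=3: {2,4,6}:3  {2,5,6}:3  {3,4,6}:1  {4,5,6}:2
  |U|=4: {1,2,5,6}:3  {2,3,4,6}:4  {2,4,5,6}:8  {3,4,5,6}:3
  |U|=5: {0,1,2,5,6}:3  {1,2,4,5,6}:11  {2,3,4,5,6}:15
  start at 0(a): 26
  start at 3(z): 14
sum over floor = 40

40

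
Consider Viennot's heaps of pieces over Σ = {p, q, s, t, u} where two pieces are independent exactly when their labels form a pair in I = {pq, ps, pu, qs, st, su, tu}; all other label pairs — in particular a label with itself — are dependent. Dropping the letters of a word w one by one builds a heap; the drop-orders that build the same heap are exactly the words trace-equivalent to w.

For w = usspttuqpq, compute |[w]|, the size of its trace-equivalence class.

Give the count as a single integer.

1575

piece 0:u — minimal
piece 1:s — minimal
piece 2:s rests on {1:s}
piece 3:p — minimal
piece 4:t rests on {3:p}
piece 5:t rests on {4:t}
piece 6:u rests on {0:u}
piece 7:q rests on {5:t, 6:u}
piece 8:p rests on {5:t}
piece 9:q rests on {7:q}
minimal pieces: {0:u, 1:s, 3:p}
ways to finish when only these pieces remain (= sum over removing one remaining piece with nothing left below it):
  1 left: {2}→1  {8}→1  {9}→1
  2 left: {1,2}→1  {2,8}→2  {2,9}→2  {7,9}→1  {8,9}→2
  3 left: {1,2,8}→3  {1,2,9}→3  {2,7,9}→3  {2,8,9}→6  {6,7,9}→1  {7,8,9}→3
  4 left: {0,6,7,9}→1  {1,2,7,9}→6  {1,2,8,9}→12  {2,6,7,9}→4  {2,7,8,9}→12  {5,7,8,9}→3  {6,7,8,9}→4
  5 left: {0,2,6,7,9}→5  {0,6,7,8,9}→5  {1,2,6,7,9}→10  {1,2,7,8,9}→30  {2,5,7,8,9}→15  {2,6,7,8,9}→20  {4,5,7,8,9}→3  {5,6,7,8,9}→7
  6 left: {0,1,2,6,7,9}→15  {0,2,6,7,8,9}→30  {0,5,6,7,8,9}→12  {1,2,5,7,8,9}→45  {1,2,6,7,8,9}→60  {2,4,5,7,8,9}→18  {2,5,6,7,8,9}→42  {3,4,5,7,8,9}→3  {4,5,6,7,8,9}→10
  7 left: {0,1,2,6,7,8,9}→105  {0,2,5,6,7,8,9}→84  {0,4,5,6,7,8,9}→22  {1,2,4,5,7,8,9}→63  {1,2,5,6,7,8,9}→147  {2,3,4,5,7,8,9}→21  {2,4,5,6,7,8,9}→70  {3,4,5,6,7,8,9}→13
  8 left: {0,1,2,5,6,7,8,9}→336  {0,2,4,5,6,7,8,9}→176  {0,3,4,5,6,7,8,9}→35  {1,2,3,4,5,7,8,9}→84  {1,2,4,5,6,7,8,9}→280  {2,3,4,5,6,7,8,9}→104
  placing 0:u first → 468 extensions
  placing 1:s first → 315 extensions
  placing 3:p first → 792 extensions
total linear extensions = 1575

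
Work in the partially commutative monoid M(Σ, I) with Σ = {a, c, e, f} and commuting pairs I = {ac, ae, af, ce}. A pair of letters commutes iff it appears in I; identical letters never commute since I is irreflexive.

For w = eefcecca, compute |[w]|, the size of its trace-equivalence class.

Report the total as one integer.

piece 0:e — minimal
piece 1:e rests on {0:e}
piece 2:f rests on {1:e}
piece 3:c rests on {2:f}
piece 4:e rests on {2:f}
piece 5:c rests on {3:c}
piece 6:c rests on {5:c}
piece 7:a — minimal
minimal pieces: {0:e, 7:a}
ways to finish when only these pieces remain (= sum over removing one remaining piece with nothing left below it):
  1 left: {4}→1  {6}→1  {7}→1
  2 left: {4,6}→2  {4,7}→2  {5,6}→1  {6,7}→2
  3 left: {3,5,6}→1  {4,5,6}→3  {4,6,7}→6  {5,6,7}→3
  4 left: {3,4,5,6}→4  {3,5,6,7}→4  {4,5,6,7}→12
  5 left: {2,3,4,5,6}→4  {3,4,5,6,7}→20
  6 left: {1,2,3,4,5,6}→4  {2,3,4,5,6,7}→24
  placing 0:e first → 28 extensions
  placing 7:a first → 4 extensions
total linear extensions = 32

32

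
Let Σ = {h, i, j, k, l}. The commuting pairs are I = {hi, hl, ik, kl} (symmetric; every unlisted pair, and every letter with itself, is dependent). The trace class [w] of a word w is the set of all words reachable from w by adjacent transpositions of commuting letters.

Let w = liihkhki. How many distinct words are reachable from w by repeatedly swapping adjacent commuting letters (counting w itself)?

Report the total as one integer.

piece 0:l — minimal
piece 1:i rests on {0:l}
piece 2:i rests on {1:i}
piece 3:h — minimal
piece 4:k rests on {3:h}
piece 5:h rests on {4:k}
piece 6:k rests on {5:h}
piece 7:i rests on {2:i}
minimal pieces: {0:l, 3:h}
ways to finish when only these pieces remain (= sum over removing one remaining piece with nothing left below it):
  1 left: {6}→1  {7}→1
  2 left: {2,7}→1  {5,6}→1  {6,7}→2
  3 left: {1,2,7}→1  {2,6,7}→3  {4,5,6}→1  {5,6,7}→3
  4 left: {0,1,2,7}→1  {1,2,6,7}→4  {2,5,6,7}→6  {3,4,5,6}→1  {4,5,6,7}→4
  5 left: {0,1,2,6,7}→5  {1,2,5,6,7}→10  {2,4,5,6,7}→10  {3,4,5,6,7}→5
  6 left: {0,1,2,5,6,7}→15  {1,2,4,5,6,7}→20  {2,3,4,5,6,7}→15
  placing 0:l first → 35 extensions
  placing 3:h first → 35 extensions
total linear extensions = 70

70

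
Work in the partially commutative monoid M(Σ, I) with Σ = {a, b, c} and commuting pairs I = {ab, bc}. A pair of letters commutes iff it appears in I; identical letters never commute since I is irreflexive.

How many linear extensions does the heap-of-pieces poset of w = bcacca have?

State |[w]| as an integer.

6

#0=b has no predecessor
#1=c has no predecessor
#2=a depends on [1:c]
#3=c depends on [2:a]
#4=c depends on [3:c]
#5=a depends on [4:c]
sources: [0:b, 1:c]
N(rest) = Σ N(rest − s) over sources s of rest; N(one piece) = 1:
  size 1 → [0]=1  [5]=1
  size 2 → [0,5]=2  [4,5]=1
  size 3 → [0,4,5]=3  [3,4,5]=1
  size 4 → [0,3,4,5]=4  [2,3,4,5]=1
  first=0(b) contributes 1
  first=1(c) contributes 5
|[w]| = 6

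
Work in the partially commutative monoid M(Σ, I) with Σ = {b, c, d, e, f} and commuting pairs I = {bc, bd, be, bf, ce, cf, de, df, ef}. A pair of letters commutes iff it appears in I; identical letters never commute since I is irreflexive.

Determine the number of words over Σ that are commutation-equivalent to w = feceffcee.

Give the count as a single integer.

1260

#0=f has no predecessor
#1=e has no predecessor
#2=c has no predecessor
#3=e depends on [1:e]
#4=f depends on [0:f]
#5=f depends on [4:f]
#6=c depends on [2:c]
#7=e depends on [3:e]
#8=e depends on [7:e]
sources: [0:f, 1:e, 2:c]
N(rest) = Σ N(rest − s) over sources s of rest; N(one piece) = 1:
  size 1 → [5]=1  [6]=1  [8]=1
  size 2 → [2,6]=1  [4,5]=1  [5,6]=2  [5,8]=2  [6,8]=2  [7,8]=1
  size 3 → [0,4,5]=1  [2,5,6]=3  [2,6,8]=3  [3,7,8]=1  [4,5,6]=3  [4,5,8]=3  [5,6,8]=6  [5,7,8]=3  [6,7,8]=3
  size 4 → [0,4,5,6]=4  [0,4,5,8]=4  [1,3,7,8]=1  [2,4,5,6]=6  [2,5,6,8]=12  [2,6,7,8]=6  [3,5,7,8]=4  [3,6,7,8]=4  [4,5,6,8]=12  [4,5,7,8]=6  [5,6,7,8]=12
  size 5 → [0,2,4,5,6]=10  [0,4,5,6,8]=20  [0,4,5,7,8]=10  [1,3,5,7,8]=5  [1,3,6,7,8]=5  [2,3,6,7,8]=10  [2,4,5,6,8]=30  [2,5,6,7,8]=30  [3,4,5,7,8]=10  [3,5,6,7,8]=20  [4,5,6,7,8]=30
  size 6 → [0,2,4,5,6,8]=60  [0,3,4,5,7,8]=20  [0,4,5,6,7,8]=60  [1,2,3,6,7,8]=15  [1,3,4,5,7,8]=15  [1,3,5,6,7,8]=30  [2,3,5,6,7,8]=60  [2,4,5,6,7,8]=90  [3,4,5,6,7,8]=60
  size 7 → [0,1,3,4,5,7,8]=35  [0,2,4,5,6,7,8]=210  [0,3,4,5,6,7,8]=140  [1,2,3,5,6,7,8]=105  [1,3,4,5,6,7,8]=105  [2,3,4,5,6,7,8]=210
  first=0(f) contributes 420
  first=1(e) contributes 560
  first=2(c) contributes 280
|[w]| = 1260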